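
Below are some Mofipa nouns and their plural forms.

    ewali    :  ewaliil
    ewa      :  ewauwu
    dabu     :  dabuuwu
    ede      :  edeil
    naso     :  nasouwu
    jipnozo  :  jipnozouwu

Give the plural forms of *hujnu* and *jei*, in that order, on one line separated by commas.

The alternation tracks the last vowel of the stem — -il when the last vowel of the stem is a front vowel (*ewali*, *ede*); -uwu when the last vowel of the stem is a back vowel (*ewa*, *dabu*, *naso*, *jipnozo*).
*hujnu*: last vowel = /u/, a back vowel → -uwu → *hujnuuwu*.
*jei*: last vowel = /i/, a front vowel → -il → *jeiil*.

hujnuuwu, jeiil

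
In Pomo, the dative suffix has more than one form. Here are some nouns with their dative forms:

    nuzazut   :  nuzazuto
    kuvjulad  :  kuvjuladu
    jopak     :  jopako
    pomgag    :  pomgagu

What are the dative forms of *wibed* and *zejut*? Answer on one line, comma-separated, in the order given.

wibedu, zejuto

The pattern is voicing of the final consonant: -o when the stem ends in a voiceless consonant (*nuzazut*, *jopak*); -u when the stem ends in a voiced consonant (*kuvjulad*, *pomgag*).
Since the final consonant of *wibed* is /d/ (voiced), it takes -u, giving *wibedu*.
*zejut* — final consonant /t/ (voiceless) → -o → *zejuto*.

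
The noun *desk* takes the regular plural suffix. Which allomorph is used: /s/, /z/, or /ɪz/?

/s/

The stem *desk* ends in a voiceless non-sibilant consonant.
The plural suffix surfaces as /ɪz/ after sibilants, /s/ after other voiceless consonants, and /z/ after other voiced sounds.
So the plural -s on *desk* is pronounced /s/.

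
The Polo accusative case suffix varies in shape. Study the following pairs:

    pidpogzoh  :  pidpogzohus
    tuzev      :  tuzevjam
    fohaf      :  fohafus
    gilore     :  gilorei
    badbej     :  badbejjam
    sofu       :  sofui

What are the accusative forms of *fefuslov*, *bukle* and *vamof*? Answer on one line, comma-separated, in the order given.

The suffix is conditioned by the final sound: -us when the stem ends in a voiceless consonant (*pidpogzoh*, *fohaf*); -jam when the stem ends in a voiced consonant (*tuzev*, *badbej*); -i when the stem ends in a vowel (*gilore*, *sofu*).
*fefuslov* — final sound /v/ (a voiced consonant) → -jam → *fefuslovjam*.
*bukle* — final sound /e/ (a vowel) → -i → *buklei*.
The final sound of *vamof* is /f/, which is a voiceless consonant, so the suffix is -us, giving *vamofus*.

fefuslovjam, buklei, vamofus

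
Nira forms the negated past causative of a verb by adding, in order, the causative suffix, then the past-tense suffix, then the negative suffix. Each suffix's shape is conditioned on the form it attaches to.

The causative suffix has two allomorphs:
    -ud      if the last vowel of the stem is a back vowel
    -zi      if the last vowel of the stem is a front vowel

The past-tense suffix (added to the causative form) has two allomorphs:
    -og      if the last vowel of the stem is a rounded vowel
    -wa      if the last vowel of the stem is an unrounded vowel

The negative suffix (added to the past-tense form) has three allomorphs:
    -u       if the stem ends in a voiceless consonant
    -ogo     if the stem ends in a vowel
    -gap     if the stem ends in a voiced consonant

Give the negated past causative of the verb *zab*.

zabudoggap

*zab*: last vowel = /a/, a back vowel → -ud → *zabud*.
The last vowel of the causative form *zabud* is /u/, which is a rounded vowel, so the past-tense suffix is -og, giving *zabudog*.
The past-tense form *zabudog*: final sound = /g/, a voiced consonant → -gap → *zabudoggap*.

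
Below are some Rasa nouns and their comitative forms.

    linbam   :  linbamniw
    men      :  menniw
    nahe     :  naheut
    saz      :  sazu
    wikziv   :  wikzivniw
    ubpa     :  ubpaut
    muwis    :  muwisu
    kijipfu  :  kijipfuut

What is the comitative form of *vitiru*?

vitiruut

The pattern is sibilance of the final sound: -u when the stem ends in a sibilant (*saz*, *muwis*); -niw when the stem ends in a non-sibilant consonant (*linbam*, *men*, *wikziv*); -ut when the stem ends in a vowel (*nahe*, *ubpa*, *kijipfu*).
Since the final sound of *vitiru* is /u/ (a vowel), it takes -ut, giving *vitiruut*.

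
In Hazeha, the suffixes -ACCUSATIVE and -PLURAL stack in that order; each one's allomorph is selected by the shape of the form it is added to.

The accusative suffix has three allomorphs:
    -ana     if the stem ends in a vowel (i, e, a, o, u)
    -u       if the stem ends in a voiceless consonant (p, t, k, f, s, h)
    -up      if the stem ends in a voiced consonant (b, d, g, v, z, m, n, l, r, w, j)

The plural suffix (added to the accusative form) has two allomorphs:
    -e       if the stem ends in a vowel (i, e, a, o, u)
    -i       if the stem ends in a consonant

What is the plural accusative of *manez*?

manezupi

*manez*: final sound = /z/, a voiced consonant → -up → *manezup*.
Since the final sound of the accusative form *manezup* is /p/ (a consonant), it takes -i, giving *manezupi*.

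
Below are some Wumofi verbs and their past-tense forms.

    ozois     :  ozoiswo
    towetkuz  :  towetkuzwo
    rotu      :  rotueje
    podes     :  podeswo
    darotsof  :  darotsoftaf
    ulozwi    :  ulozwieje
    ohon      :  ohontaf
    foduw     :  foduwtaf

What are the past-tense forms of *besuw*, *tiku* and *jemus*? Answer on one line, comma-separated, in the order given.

besuwtaf, tikueje, jemuswo

Looking at the final sound of each stem: -wo when the stem ends in a sibilant (*ozois*, *towetkuz*, *podes*); -taf when the stem ends in a non-sibilant consonant (*darotsof*, *ohon*, *foduw*); -eje when the stem ends in a vowel (*rotu*, *ulozwi*).
Since the final sound of *besuw* is /w/ (a non-sibilant consonant), it takes -taf, giving *besuwtaf*.
Since the final sound of *tiku* is /u/ (a vowel), it takes -eje, giving *tikueje*.
Since the final sound of *jemus* is /s/ (a sibilant), it takes -wo, giving *jemuswo*.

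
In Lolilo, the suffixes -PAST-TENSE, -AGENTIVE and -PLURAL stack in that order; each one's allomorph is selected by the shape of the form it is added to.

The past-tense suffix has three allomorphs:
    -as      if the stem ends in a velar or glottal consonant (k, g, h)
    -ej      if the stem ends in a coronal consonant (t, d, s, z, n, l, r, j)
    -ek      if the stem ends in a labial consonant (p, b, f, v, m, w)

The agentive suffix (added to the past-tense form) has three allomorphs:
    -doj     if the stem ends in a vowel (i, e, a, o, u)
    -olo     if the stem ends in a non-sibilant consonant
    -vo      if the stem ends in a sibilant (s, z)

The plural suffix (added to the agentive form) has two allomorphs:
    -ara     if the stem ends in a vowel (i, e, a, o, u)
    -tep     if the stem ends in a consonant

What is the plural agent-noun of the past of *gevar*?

*gevar* — final consonant /r/ (coronal) → -ej → *gevarej*.
The past-tense form *gevarej*: final sound = /j/, a non-sibilant consonant → -olo → *gevarejolo*.
The final sound of the agentive form *gevarejolo* is /o/, which is a vowel, so the plural suffix is -ara, giving *gevarejoloara*.

gevarejoloara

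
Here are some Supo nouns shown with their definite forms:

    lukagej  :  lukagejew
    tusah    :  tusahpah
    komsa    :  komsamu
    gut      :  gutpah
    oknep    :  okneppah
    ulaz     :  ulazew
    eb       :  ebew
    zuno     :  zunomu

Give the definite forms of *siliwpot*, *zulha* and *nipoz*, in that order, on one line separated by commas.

The alternation tracks the final sound of the stem — -pah when the stem ends in a voiceless consonant (*tusah*, *gut*, *oknep*); -ew when the stem ends in a voiced consonant (*lukagej*, *ulaz*, *eb*); -mu when the stem ends in a vowel (*komsa*, *zuno*).
The final sound of *siliwpot* is /t/, which is a voiceless consonant, so the suffix is -pah, giving *siliwpotpah*.
The final sound of *zulha* is /a/, which is a vowel, so the suffix is -mu, giving *zulhamu*.
The final sound of *nipoz* is /z/, which is a voiced consonant, so the suffix is -ew, giving *nipozew*.

siliwpotpah, zulhamu, nipozew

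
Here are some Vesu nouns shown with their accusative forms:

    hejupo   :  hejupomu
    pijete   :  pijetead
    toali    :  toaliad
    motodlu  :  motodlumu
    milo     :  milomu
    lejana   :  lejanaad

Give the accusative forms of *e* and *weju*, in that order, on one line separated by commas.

ead, wejumu

The pattern is rounding harmony: -mu when the last vowel of the stem is a rounded vowel (*hejupo*, *motodlu*, *milo*); -ad when the last vowel of the stem is an unrounded vowel (*pijete*, *toali*, *lejana*).
*e* — last vowel /e/ (an unrounded vowel) → -ad → *ead*.
*weju*: last vowel = /u/, a rounded vowel → -mu → *wejumu*.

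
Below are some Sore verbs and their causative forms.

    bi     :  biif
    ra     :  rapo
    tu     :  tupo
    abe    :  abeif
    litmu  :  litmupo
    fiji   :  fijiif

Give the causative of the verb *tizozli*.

tizozliif

Looking at the last vowel of each stem: -if when the last vowel of the stem is a front vowel (*bi*, *abe*, *fiji*); -po when the last vowel of the stem is a back vowel (*ra*, *tu*, *litmu*).
The last vowel of *tizozli* is /i/, which is a front vowel, so the suffix is -if, giving *tizozliif*.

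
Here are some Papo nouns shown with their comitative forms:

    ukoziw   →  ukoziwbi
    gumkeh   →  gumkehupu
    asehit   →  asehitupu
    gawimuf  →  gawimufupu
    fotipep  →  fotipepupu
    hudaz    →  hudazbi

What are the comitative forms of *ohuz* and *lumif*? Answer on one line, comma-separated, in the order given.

ohuzbi, lumifupu

The alternation tracks the final consonant of the stem — -upu when the stem ends in a voiceless consonant (*gumkeh*, *asehit*, *gawimuf*, *fotipep*); -bi when the stem ends in a voiced consonant (*ukoziw*, *hudaz*).
*ohuz*: final consonant = /z/, voiced → -bi → *ohuzbi*.
The final consonant of *lumif* is /f/, which is voiceless, so the suffix is -upu, giving *lumifupu*.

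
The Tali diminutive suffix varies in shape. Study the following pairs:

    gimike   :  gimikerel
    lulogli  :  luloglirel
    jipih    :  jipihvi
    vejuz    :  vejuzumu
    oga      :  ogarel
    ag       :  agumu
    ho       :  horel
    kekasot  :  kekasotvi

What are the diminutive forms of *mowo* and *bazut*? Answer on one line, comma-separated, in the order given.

The suffix is conditioned by the final sound: -vi when the stem ends in a voiceless consonant (*jipih*, *kekasot*); -umu when the stem ends in a voiced consonant (*vejuz*, *ag*); -rel when the stem ends in a vowel (*gimike*, *lulogli*, *oga*, *ho*).
*mowo*: final sound = /o/, a vowel → -rel → *moworel*.
Since the final sound of *bazut* is /t/ (a voiceless consonant), it takes -vi, giving *bazutvi*.

moworel, bazutvi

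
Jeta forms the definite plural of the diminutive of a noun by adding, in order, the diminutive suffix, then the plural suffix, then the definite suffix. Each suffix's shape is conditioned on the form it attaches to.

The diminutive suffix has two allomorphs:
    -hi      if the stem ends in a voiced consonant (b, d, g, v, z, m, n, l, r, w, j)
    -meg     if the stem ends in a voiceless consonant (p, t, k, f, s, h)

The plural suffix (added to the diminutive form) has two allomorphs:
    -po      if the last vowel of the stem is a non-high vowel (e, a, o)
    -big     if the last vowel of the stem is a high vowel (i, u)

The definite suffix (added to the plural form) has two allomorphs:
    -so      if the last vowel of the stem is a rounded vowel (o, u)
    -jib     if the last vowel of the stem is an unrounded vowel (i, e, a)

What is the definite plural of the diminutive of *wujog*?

wujoghibigjib

Since the final consonant of *wujog* is /g/ (voiced), it takes -hi, giving *wujoghi*.
The last vowel of the diminutive form *wujoghi* is /i/, which is a high vowel, so the plural suffix is -big, giving *wujoghibig*.
The plural form *wujoghibig*: last vowel = /i/, an unrounded vowel → -jib → *wujoghibigjib*.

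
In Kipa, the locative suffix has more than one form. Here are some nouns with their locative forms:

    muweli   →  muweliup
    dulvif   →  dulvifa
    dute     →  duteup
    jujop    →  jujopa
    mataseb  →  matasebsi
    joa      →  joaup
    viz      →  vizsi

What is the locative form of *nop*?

Looking at the final sound of each stem: -a when the stem ends in a voiceless consonant (*dulvif*, *jujop*); -si when the stem ends in a voiced consonant (*mataseb*, *viz*); -up when the stem ends in a vowel (*muweli*, *dute*, *joa*).
*nop*: final sound = /p/, a voiceless consonant → -a → *nopa*.

nopa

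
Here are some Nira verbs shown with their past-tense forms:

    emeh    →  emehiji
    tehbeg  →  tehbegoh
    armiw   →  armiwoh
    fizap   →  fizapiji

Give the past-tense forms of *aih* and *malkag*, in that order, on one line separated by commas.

The alternation tracks the final consonant of the stem — -iji when the stem ends in a voiceless consonant (*emeh*, *fizap*); -oh when the stem ends in a voiced consonant (*tehbeg*, *armiw*).
The final consonant of *aih* is /h/, which is voiceless, so the suffix is -iji, giving *aihiji*.
Since the final consonant of *malkag* is /g/ (voiced), it takes -oh, giving *malkagoh*.

aihiji, malkagoh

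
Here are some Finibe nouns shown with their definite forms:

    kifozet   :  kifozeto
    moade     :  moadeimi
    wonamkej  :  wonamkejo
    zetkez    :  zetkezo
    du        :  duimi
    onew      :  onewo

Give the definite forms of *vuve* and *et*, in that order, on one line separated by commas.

vuveimi, eto

The alternation tracks the final sound of the stem — -o when the stem ends in a consonant (*kifozet*, *wonamkej*, *zetkez*, *onew*); -imi when the stem ends in a vowel (*moade*, *du*).
The final sound of *vuve* is /e/, which is a vowel, so the suffix is -imi, giving *vuveimi*.
The final sound of *et* is /t/, which is a consonant, so the suffix is -o, giving *eto*.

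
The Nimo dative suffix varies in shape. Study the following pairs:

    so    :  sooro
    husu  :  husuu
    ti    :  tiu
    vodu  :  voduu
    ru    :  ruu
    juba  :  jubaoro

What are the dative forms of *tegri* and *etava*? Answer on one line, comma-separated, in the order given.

The suffix is conditioned by the last vowel: -u when the last vowel of the stem is a high vowel (*husu*, *ti*, *vodu*, *ru*); -oro when the last vowel of the stem is a non-high vowel (*so*, *juba*).
*tegri* — last vowel /i/ (a high vowel) → -u → *tegriu*.
*etava* — last vowel /a/ (a non-high vowel) → -oro → *etavaoro*.

tegriu, etavaoro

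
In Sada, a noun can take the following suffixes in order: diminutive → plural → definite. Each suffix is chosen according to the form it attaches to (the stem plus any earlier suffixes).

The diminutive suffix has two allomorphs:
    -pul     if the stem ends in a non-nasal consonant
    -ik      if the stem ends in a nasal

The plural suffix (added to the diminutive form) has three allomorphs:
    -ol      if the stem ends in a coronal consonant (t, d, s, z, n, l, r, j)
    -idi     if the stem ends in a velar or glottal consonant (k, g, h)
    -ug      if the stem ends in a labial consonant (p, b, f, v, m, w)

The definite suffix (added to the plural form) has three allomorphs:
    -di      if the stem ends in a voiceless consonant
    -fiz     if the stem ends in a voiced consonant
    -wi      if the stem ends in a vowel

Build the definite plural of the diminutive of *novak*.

novakpulolfiz

*novak*: final consonant = /k/, non-nasal → -pul → *novakpul*.
Since the final consonant of the diminutive form *novakpul* is /l/ (coronal), it takes -ol, giving *novakpulol*.
The final sound of the plural form *novakpulol* is /l/, which is a voiced consonant, so the definite suffix is -fiz, giving *novakpulolfiz*.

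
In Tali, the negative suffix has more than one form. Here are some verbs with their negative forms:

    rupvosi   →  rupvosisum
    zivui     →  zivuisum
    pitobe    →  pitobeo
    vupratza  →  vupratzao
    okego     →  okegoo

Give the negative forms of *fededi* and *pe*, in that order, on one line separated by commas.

fededisum, peo

The pattern is height harmony: -sum when the last vowel of the stem is a high vowel (*rupvosi*, *zivui*); -o when the last vowel of the stem is a non-high vowel (*pitobe*, *vupratza*, *okego*).
The last vowel of *fededi* is /i/, which is a high vowel, so the suffix is -sum, giving *fededisum*.
Since the last vowel of *pe* is /e/ (a non-high vowel), it takes -o, giving *peo*.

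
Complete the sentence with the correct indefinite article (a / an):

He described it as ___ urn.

The indefinite article is chosen by the initial *sound* of the following word, not its spelling.
*urn* begins with the sound /ɜr/ (u pronounced /ɜr/) — a vowel sound.
So the article is *an*: He described it as an urn.

an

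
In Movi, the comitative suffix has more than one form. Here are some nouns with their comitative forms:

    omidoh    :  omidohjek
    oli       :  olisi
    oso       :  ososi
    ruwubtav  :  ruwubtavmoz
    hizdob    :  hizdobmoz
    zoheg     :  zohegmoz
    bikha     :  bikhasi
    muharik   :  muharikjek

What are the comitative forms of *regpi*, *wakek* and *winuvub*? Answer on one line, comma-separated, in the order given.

Looking at the final sound of each stem: -jek when the stem ends in a voiceless consonant (*omidoh*, *muharik*); -moz when the stem ends in a voiced consonant (*ruwubtav*, *hizdob*, *zoheg*); -si when the stem ends in a vowel (*oli*, *oso*, *bikha*).
Since the final sound of *regpi* is /i/ (a vowel), it takes -si, giving *regpisi*.
*wakek* — final sound /k/ (a voiceless consonant) → -jek → *wakekjek*.
*winuvub*: final sound = /b/, a voiced consonant → -moz → *winuvubmoz*.

regpisi, wakekjek, winuvubmoz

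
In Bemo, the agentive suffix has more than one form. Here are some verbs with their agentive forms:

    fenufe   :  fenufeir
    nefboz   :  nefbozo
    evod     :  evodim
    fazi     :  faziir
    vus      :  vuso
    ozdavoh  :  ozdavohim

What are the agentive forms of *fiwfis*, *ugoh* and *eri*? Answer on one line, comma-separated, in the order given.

fiwfiso, ugohim, eriir

Looking at the final sound of each stem: -o when the stem ends in a sibilant (*nefboz*, *vus*); -im when the stem ends in a non-sibilant consonant (*evod*, *ozdavoh*); -ir when the stem ends in a vowel (*fenufe*, *fazi*).
*fiwfis*: final sound = /s/, a sibilant → -o → *fiwfiso*.
Since the final sound of *ugoh* is /h/ (a non-sibilant consonant), it takes -im, giving *ugohim*.
*eri*: final sound = /i/, a vowel → -ir → *eriir*.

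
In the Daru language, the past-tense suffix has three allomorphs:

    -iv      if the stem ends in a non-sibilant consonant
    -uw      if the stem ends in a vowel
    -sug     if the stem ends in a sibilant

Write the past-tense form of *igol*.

Since the final sound of *igol* is /l/ (a non-sibilant consonant), it takes -iv, giving *igoliv*.

igoliv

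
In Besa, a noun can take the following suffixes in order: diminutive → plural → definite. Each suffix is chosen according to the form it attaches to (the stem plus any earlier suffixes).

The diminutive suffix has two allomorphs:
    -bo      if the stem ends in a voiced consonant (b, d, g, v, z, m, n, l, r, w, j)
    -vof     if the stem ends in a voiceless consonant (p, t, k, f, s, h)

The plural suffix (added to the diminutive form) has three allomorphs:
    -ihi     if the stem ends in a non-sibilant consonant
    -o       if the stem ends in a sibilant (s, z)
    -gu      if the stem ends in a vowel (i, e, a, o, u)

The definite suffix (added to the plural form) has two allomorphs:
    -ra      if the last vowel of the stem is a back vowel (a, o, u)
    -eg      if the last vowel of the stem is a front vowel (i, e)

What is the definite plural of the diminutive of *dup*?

dupvofihieg

*dup* — final consonant /p/ (voiceless) → -vof → *dupvof*.
The final sound of the diminutive form *dupvof* is /f/, which is a non-sibilant consonant, so the plural suffix is -ihi, giving *dupvofihi*.
The plural form *dupvofihi* — last vowel /i/ (a front vowel) → -eg → *dupvofihieg*.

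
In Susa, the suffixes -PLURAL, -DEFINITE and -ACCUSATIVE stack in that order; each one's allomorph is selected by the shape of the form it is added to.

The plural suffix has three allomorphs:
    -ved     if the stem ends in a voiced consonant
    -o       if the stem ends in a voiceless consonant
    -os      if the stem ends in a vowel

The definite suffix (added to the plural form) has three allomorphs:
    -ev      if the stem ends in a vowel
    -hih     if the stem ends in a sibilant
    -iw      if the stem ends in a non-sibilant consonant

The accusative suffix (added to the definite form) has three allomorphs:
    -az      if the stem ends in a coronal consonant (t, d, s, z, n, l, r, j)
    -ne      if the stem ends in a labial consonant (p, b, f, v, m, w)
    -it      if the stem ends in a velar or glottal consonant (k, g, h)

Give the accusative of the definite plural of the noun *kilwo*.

kilwooshihit

*kilwo*: final sound = /o/, a vowel → -os → *kilwoos*.
Since the final sound of the plural form *kilwoos* is /s/ (a sibilant), it takes -hih, giving *kilwooshih*.
Since the final consonant of the definite form *kilwooshih* is /h/ (velar/glottal), it takes -it, giving *kilwooshihit*.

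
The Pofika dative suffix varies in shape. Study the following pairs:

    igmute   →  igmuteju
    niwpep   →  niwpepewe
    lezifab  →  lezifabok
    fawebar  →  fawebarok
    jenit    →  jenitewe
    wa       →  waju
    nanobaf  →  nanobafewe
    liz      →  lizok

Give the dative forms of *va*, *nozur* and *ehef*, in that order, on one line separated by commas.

The pattern is voicing of the final sound: -ewe when the stem ends in a voiceless consonant (*niwpep*, *jenit*, *nanobaf*); -ok when the stem ends in a voiced consonant (*lezifab*, *fawebar*, *liz*); -ju when the stem ends in a vowel (*igmute*, *wa*).
*va*: final sound = /a/, a vowel → -ju → *vaju*.
*nozur*: final sound = /r/, a voiced consonant → -ok → *nozurok*.
The final sound of *ehef* is /f/, which is a voiceless consonant, so the suffix is -ewe, giving *ehefewe*.

vaju, nozurok, ehefewe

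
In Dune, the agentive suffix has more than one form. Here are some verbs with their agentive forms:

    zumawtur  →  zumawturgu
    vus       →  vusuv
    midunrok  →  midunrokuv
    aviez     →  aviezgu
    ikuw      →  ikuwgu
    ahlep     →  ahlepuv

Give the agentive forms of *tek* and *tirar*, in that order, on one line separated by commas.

tekuv, tirargu

The alternation tracks the final consonant of the stem — -uv when the stem ends in a voiceless consonant (*vus*, *midunrok*, *ahlep*); -gu when the stem ends in a voiced consonant (*zumawtur*, *aviez*, *ikuw*).
*tek*: final consonant = /k/, voiceless → -uv → *tekuv*.
Since the final consonant of *tirar* is /r/ (voiced), it takes -gu, giving *tirargu*.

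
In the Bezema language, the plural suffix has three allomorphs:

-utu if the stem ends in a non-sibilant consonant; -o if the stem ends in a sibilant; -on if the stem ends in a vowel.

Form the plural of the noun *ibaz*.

ibazo

Since the final sound of *ibaz* is /z/ (a sibilant), it takes -o, giving *ibazo*.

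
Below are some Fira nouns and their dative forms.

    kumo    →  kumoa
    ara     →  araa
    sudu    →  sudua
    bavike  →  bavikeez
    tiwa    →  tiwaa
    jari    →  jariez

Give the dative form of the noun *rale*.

The suffix is conditioned by the last vowel: -ez when the last vowel of the stem is a front vowel (*bavike*, *jari*); -a when the last vowel of the stem is a back vowel (*kumo*, *ara*, *sudu*, *tiwa*).
The last vowel of *rale* is /e/, which is a front vowel, so the suffix is -ez, giving *raleez*.

raleez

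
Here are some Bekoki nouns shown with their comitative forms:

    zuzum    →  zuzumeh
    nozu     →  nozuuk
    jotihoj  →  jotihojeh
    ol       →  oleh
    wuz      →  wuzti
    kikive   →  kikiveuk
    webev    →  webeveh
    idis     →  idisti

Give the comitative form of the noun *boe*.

boeuk

The suffix is conditioned by the final sound: -ti when the stem ends in a sibilant (*wuz*, *idis*); -eh when the stem ends in a non-sibilant consonant (*zuzum*, *jotihoj*, *ol*, *webev*); -uk when the stem ends in a vowel (*nozu*, *kikive*).
Since the final sound of *boe* is /e/ (a vowel), it takes -uk, giving *boeuk*.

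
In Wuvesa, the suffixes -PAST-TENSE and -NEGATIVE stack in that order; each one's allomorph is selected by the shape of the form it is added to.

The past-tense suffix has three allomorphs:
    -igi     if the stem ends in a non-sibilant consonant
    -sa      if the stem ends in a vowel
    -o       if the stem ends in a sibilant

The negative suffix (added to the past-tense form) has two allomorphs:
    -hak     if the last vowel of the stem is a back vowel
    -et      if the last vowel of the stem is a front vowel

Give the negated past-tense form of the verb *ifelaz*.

ifelazohak

Since the final sound of *ifelaz* is /z/ (a sibilant), it takes -o, giving *ifelazo*.
The last vowel of the past-tense form *ifelazo* is /o/, which is a back vowel, so the negative suffix is -hak, giving *ifelazohak*.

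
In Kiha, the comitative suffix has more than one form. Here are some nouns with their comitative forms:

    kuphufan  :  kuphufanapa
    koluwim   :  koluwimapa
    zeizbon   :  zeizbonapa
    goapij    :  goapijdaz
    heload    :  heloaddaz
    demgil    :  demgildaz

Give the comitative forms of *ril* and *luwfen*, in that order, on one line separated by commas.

rildaz, luwfenapa

Looking at the final consonant of each stem: -apa when the stem ends in a nasal (*kuphufan*, *koluwim*, *zeizbon*); -daz when the stem ends in a non-nasal consonant (*goapij*, *heload*, *demgil*).
The final consonant of *ril* is /l/, which is non-nasal, so the suffix is -daz, giving *rildaz*.
*luwfen*: final consonant = /n/, a nasal → -apa → *luwfenapa*.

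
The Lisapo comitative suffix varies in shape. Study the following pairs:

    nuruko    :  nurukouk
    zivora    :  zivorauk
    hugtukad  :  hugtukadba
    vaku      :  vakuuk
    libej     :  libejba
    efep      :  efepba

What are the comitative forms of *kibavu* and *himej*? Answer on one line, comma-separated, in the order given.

The pattern is consonant vs. vowel: -ba when the stem ends in a consonant (*hugtukad*, *libej*, *efep*); -uk when the stem ends in a vowel (*nuruko*, *zivora*, *vaku*).
*kibavu*: final sound = /u/, a vowel → -uk → *kibavuuk*.
*himej*: final sound = /j/, a consonant → -ba → *himejba*.

kibavuuk, himejba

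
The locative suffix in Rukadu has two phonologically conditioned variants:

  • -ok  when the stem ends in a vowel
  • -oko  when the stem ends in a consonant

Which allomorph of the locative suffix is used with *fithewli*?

-ok

Since the final sound of *fithewli* is /i/ (a vowel), it takes -ok.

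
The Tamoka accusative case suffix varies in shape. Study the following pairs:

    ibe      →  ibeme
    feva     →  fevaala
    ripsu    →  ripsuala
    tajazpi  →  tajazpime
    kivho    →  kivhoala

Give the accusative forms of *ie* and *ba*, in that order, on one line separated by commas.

The suffix is conditioned by the last vowel: -me when the last vowel of the stem is a front vowel (*ibe*, *tajazpi*); -ala when the last vowel of the stem is a back vowel (*feva*, *ripsu*, *kivho*).
The last vowel of *ie* is /e/, which is a front vowel, so the suffix is -me, giving *ieme*.
Since the last vowel of *ba* is /a/ (a back vowel), it takes -ala, giving *baala*.

ieme, baala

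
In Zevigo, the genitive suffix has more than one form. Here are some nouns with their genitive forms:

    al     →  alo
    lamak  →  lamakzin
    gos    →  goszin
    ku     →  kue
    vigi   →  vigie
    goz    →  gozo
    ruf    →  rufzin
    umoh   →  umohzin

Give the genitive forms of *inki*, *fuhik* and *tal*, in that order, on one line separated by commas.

inkie, fuhikzin, talo

The alternation tracks the final sound of the stem — -zin when the stem ends in a voiceless consonant (*lamak*, *gos*, *ruf*, *umoh*); -o when the stem ends in a voiced consonant (*al*, *goz*); -e when the stem ends in a vowel (*ku*, *vigi*).
*inki* — final sound /i/ (a vowel) → -e → *inkie*.
The final sound of *fuhik* is /k/, which is a voiceless consonant, so the suffix is -zin, giving *fuhikzin*.
Since the final sound of *tal* is /l/ (a voiced consonant), it takes -o, giving *talo*.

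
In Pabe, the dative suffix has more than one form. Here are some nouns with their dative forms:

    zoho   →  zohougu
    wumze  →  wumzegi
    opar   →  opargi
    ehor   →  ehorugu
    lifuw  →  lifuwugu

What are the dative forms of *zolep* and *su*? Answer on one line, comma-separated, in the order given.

The alternation tracks the last vowel of the stem — -ugu when the last vowel of the stem is a rounded vowel (*zoho*, *ehor*, *lifuw*); -gi when the last vowel of the stem is an unrounded vowel (*wumze*, *opar*).
Since the last vowel of *zolep* is /e/ (an unrounded vowel), it takes -gi, giving *zolepgi*.
*su*: last vowel = /u/, a rounded vowel → -ugu → *suugu*.

zolepgi, suugu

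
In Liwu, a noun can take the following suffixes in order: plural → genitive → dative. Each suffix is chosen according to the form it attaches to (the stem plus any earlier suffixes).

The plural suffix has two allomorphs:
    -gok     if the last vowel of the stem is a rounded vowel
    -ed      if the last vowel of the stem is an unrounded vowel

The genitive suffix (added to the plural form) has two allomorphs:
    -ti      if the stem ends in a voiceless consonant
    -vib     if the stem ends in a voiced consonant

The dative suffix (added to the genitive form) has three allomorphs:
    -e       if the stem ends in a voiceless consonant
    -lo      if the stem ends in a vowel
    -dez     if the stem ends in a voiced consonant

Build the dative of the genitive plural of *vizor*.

The last vowel of *vizor* is /o/, which is a rounded vowel, so the plural suffix is -gok, giving *vizorgok*.
The plural form *vizorgok* — final consonant /k/ (voiceless) → -ti → *vizorgokti*.
The genitive form *vizorgokti*: final sound = /i/, a vowel → -lo → *vizorgoktilo*.

vizorgoktilo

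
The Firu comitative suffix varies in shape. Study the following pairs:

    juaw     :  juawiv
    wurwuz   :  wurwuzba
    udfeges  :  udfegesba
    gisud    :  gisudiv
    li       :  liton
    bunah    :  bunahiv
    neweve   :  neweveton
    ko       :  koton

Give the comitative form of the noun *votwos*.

votwosba

The pattern is sibilance of the final sound: -ba when the stem ends in a sibilant (*wurwuz*, *udfeges*); -iv when the stem ends in a non-sibilant consonant (*juaw*, *gisud*, *bunah*); -ton when the stem ends in a vowel (*li*, *neweve*, *ko*).
*votwos* — final sound /s/ (a sibilant) → -ba → *votwosba*.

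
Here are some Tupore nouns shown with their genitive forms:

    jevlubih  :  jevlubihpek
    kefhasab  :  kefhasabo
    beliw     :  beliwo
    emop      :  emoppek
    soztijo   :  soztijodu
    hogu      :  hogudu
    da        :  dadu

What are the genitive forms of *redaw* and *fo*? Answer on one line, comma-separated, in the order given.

The pattern is voicing of the final sound: -pek when the stem ends in a voiceless consonant (*jevlubih*, *emop*); -o when the stem ends in a voiced consonant (*kefhasab*, *beliw*); -du when the stem ends in a vowel (*soztijo*, *hogu*, *da*).
*redaw*: final sound = /w/, a voiced consonant → -o → *redawo*.
The final sound of *fo* is /o/, which is a vowel, so the suffix is -du, giving *fodu*.

redawo, fodu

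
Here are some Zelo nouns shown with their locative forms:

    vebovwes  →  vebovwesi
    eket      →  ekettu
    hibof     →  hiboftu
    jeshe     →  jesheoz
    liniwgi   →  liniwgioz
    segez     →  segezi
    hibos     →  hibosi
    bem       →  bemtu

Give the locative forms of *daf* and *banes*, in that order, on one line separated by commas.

daftu, banesi

The pattern is sibilance of the final sound: -i when the stem ends in a sibilant (*vebovwes*, *segez*, *hibos*); -tu when the stem ends in a non-sibilant consonant (*eket*, *hibof*, *bem*); -oz when the stem ends in a vowel (*jeshe*, *liniwgi*).
*daf*: final sound = /f/, a non-sibilant consonant → -tu → *daftu*.
*banes*: final sound = /s/, a sibilant → -i → *banesi*.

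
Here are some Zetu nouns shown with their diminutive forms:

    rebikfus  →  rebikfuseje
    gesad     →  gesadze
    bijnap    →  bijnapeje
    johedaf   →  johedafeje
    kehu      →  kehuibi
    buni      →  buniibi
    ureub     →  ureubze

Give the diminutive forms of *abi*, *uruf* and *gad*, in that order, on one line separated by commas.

abiibi, urufeje, gadze

Looking at the final sound of each stem: -eje when the stem ends in a voiceless consonant (*rebikfus*, *bijnap*, *johedaf*); -ze when the stem ends in a voiced consonant (*gesad*, *ureub*); -ibi when the stem ends in a vowel (*kehu*, *buni*).
The final sound of *abi* is /i/, which is a vowel, so the suffix is -ibi, giving *abiibi*.
Since the final sound of *uruf* is /f/ (a voiceless consonant), it takes -eje, giving *urufeje*.
*gad*: final sound = /d/, a voiced consonant → -ze → *gadze*.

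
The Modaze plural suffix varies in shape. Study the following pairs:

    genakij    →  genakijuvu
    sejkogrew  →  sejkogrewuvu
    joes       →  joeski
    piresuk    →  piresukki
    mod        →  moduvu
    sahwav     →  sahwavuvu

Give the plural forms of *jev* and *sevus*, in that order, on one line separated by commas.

jevuvu, sevuski

The suffix is conditioned by the final consonant: -ki when the stem ends in a voiceless consonant (*joes*, *piresuk*); -uvu when the stem ends in a voiced consonant (*genakij*, *sejkogrew*, *mod*, *sahwav*).
*jev*: final consonant = /v/, voiced → -uvu → *jevuvu*.
Since the final consonant of *sevus* is /s/ (voiceless), it takes -ki, giving *sevuski*.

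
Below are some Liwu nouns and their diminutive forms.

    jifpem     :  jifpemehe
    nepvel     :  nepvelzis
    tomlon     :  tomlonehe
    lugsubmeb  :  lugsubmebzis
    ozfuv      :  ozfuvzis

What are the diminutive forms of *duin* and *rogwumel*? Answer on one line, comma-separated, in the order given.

duinehe, rogwumelzis

The pattern is nasality of the final consonant: -ehe when the stem ends in a nasal (*jifpem*, *tomlon*); -zis when the stem ends in a non-nasal consonant (*nepvel*, *lugsubmeb*, *ozfuv*).
*duin* — final consonant /n/ (a nasal) → -ehe → *duinehe*.
Since the final consonant of *rogwumel* is /l/ (non-nasal), it takes -zis, giving *rogwumelzis*.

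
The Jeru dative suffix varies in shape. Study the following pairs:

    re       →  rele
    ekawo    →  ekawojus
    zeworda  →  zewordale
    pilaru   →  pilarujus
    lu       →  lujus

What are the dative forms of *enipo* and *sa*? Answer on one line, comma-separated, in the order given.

The suffix is conditioned by the last vowel: -jus when the last vowel of the stem is a rounded vowel (*ekawo*, *pilaru*, *lu*); -le when the last vowel of the stem is an unrounded vowel (*re*, *zeworda*).
The last vowel of *enipo* is /o/, which is a rounded vowel, so the suffix is -jus, giving *enipojus*.
Since the last vowel of *sa* is /a/ (an unrounded vowel), it takes -le, giving *sale*.

enipojus, sale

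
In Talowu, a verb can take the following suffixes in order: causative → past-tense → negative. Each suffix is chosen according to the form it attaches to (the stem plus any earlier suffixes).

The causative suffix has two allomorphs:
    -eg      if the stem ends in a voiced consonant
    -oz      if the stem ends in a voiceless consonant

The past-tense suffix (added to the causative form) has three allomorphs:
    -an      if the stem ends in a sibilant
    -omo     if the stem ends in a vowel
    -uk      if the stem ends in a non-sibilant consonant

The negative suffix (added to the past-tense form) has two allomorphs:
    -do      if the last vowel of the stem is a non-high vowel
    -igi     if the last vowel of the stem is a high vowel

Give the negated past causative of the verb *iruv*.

iruvegukigi

*iruv* — final consonant /v/ (voiced) → -eg → *iruveg*.
The final sound of the causative form *iruveg* is /g/, which is a non-sibilant consonant, so the past-tense suffix is -uk, giving *iruveguk*.
The past-tense form *iruveguk*: last vowel = /u/, a high vowel → -igi → *iruvegukigi*.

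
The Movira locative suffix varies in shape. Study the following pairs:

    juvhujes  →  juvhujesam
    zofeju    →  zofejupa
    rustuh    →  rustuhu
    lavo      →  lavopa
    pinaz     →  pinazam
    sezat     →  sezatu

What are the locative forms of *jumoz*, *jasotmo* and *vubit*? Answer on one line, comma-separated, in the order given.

The pattern is sibilance of the final sound: -am when the stem ends in a sibilant (*juvhujes*, *pinaz*); -u when the stem ends in a non-sibilant consonant (*rustuh*, *sezat*); -pa when the stem ends in a vowel (*zofeju*, *lavo*).
*jumoz*: final sound = /z/, a sibilant → -am → *jumozam*.
Since the final sound of *jasotmo* is /o/ (a vowel), it takes -pa, giving *jasotmopa*.
*vubit*: final sound = /t/, a non-sibilant consonant → -u → *vubitu*.

jumozam, jasotmopa, vubitu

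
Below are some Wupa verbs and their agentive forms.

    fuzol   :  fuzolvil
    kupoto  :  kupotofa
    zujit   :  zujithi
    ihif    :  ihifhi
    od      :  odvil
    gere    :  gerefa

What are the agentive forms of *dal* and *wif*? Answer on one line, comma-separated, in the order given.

dalvil, wifhi

The suffix is conditioned by the final sound: -hi when the stem ends in a voiceless consonant (*zujit*, *ihif*); -vil when the stem ends in a voiced consonant (*fuzol*, *od*); -fa when the stem ends in a vowel (*kupoto*, *gere*).
*dal* — final sound /l/ (a voiced consonant) → -vil → *dalvil*.
The final sound of *wif* is /f/, which is a voiceless consonant, so the suffix is -hi, giving *wifhi*.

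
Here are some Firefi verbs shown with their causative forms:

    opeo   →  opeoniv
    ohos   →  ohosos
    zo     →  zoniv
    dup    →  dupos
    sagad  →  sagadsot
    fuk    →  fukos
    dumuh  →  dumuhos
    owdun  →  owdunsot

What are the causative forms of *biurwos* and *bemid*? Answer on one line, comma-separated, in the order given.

biurwosos, bemidsot

The alternation tracks the final sound of the stem — -os when the stem ends in a voiceless consonant (*ohos*, *dup*, *fuk*, *dumuh*); -sot when the stem ends in a voiced consonant (*sagad*, *owdun*); -niv when the stem ends in a vowel (*opeo*, *zo*).
*biurwos* — final sound /s/ (a voiceless consonant) → -os → *biurwosos*.
Since the final sound of *bemid* is /d/ (a voiced consonant), it takes -sot, giving *bemidsot*.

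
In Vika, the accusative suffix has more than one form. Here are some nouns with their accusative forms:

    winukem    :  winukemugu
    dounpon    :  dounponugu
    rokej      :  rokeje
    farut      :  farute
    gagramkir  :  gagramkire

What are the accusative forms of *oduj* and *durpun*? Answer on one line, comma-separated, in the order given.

Looking at the final consonant of each stem: -ugu when the stem ends in a nasal (*winukem*, *dounpon*); -e when the stem ends in a non-nasal consonant (*rokej*, *farut*, *gagramkir*).
*oduj*: final consonant = /j/, non-nasal → -e → *oduje*.
Since the final consonant of *durpun* is /n/ (a nasal), it takes -ugu, giving *durpunugu*.

oduje, durpunugu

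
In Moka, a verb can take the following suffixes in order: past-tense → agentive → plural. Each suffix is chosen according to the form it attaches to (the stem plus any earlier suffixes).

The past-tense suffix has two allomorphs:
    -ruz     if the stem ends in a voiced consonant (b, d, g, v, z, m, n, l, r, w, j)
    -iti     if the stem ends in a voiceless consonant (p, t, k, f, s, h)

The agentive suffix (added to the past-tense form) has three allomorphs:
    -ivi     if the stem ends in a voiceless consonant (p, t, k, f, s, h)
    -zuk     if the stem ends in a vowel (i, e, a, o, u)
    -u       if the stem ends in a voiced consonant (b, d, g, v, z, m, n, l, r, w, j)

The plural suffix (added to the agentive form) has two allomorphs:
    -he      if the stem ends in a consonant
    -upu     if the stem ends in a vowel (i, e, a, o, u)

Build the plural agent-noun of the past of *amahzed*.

amahzedruzuupu

*amahzed*: final consonant = /d/, voiced → -ruz → *amahzedruz*.
Since the final sound of the past-tense form *amahzedruz* is /z/ (a voiced consonant), it takes -u, giving *amahzedruzu*.
The agentive form *amahzedruzu*: final sound = /u/, a vowel → -upu → *amahzedruzuupu*.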